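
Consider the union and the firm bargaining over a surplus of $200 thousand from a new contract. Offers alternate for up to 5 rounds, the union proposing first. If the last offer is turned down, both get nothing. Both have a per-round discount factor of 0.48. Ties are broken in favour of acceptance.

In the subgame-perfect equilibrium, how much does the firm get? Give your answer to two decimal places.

61.42

Round 5 (the union proposes): the firm will accept anything ≥ 0, so the union offers 0 and keeps 200.
Round 4 (the firm proposes): the union can get 200 next round, worth 0.48 × 200 = 96 now, so the firm offers 96, keeping 104.
Round 3 (the union proposes): the firm can get 104 next round, worth 0.48 × 104 = 49.92 now, so the union offers 49.92, keeping 150.08.
Round 2 (the firm proposes): the union can get 150.08 next round, worth 0.48 × 150.08 = 72.0384 now. The firm offers 72.0384 and keeps 200 − 72.0384 = 127.9616.
Round 1 (the union proposes): the firm can get 127.9616 next round, worth 0.48 × 127.9616 = 61.421568 now. The union offers 61.421568 and keeps 200 − 61.421568 = 138.578432.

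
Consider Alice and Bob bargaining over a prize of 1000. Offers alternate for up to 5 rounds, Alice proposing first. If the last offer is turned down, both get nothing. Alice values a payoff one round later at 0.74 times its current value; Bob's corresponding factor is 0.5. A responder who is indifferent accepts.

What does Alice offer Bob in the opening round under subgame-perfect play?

Solve by backward induction from round 5.
Round 5 (Alice proposes): rejection yields 0 for Bob; Alice offers 0 and keeps 1000.
Round 4 (Bob proposes): Alice can get 1000 next round, worth 0.74 × 1000 = 740 now; Bob offers that and keeps 260.
Round 3 (Alice proposes): Bob can get 260 next round, worth 0.5 × 260 = 130 now; Alice offers that and keeps 870.
Round 2 (Bob proposes): Alice can get 870 next round, worth 0.74 × 870 = 643.8 now. Bob offers 643.8 and keeps 1000 − 643.8 = 356.2.
Round 1 (Alice proposes): Bob can get 356.2 next round, worth 0.5 × 356.2 = 178.1 now; Alice offers that and keeps 821.9.

178.1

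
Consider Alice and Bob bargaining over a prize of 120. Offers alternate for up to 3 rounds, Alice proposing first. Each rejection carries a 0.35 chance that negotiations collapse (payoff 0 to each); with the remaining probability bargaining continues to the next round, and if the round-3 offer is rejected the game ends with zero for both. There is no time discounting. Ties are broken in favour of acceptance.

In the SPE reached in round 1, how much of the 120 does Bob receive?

By backward induction:
Round 3 (Alice proposes): Bob will accept anything ≥ 0, so Alice offers 0 and keeps 120.
Round 2 (Bob proposes): rejecting gives Alice an expected 0.65 × 120 = 78; Bob offers that and keeps 42.
Round 1 (Alice proposes): rejecting gives Bob an expected 0.65 × 42 = 27.3, so Alice offers 27.3, keeping 92.7.

27.3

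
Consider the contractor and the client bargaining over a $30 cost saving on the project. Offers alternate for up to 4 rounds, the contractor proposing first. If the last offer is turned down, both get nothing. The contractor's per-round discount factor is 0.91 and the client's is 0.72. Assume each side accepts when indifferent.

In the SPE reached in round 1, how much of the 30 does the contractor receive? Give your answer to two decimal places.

13.90

Round 4 (the client proposes): rejection yields 0 for the contractor; the client offers 0 and keeps 30.
Round 3 (the contractor proposes): the client can get 30 next round, worth 0.72 × 30 = 21.6 now; the contractor offers that and keeps 8.4.
Round 2 (the client proposes): the contractor can get 8.4 next round, worth 0.91 × 8.4 = 7.644 now. The client offers 7.644 and keeps 30 − 7.644 = 22.356.
Round 1 (the contractor proposes): the client can get 22.356 next round, worth 0.72 × 22.356 = 16.09632 now. The contractor offers 16.09632 and keeps 30 − 16.09632 = 13.90368.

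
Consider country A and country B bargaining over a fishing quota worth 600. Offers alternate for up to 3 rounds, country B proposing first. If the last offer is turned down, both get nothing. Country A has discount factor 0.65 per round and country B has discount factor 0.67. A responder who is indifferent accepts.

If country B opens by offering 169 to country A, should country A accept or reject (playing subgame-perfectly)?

Accept

Work out country A's continuation value if the offer is rejected.
Round 3 (country B proposes): country A will accept anything ≥ 0, so country B offers 0 and keeps 600.
Round 2 (country A proposes): country B can get 600 next round, worth 0.67 × 600 = 402 now; country A offers that and keeps 198.
So by rejecting in round 1, country A gets 198 next round, worth 0.65 × 198 = 128.7 now.
Offer 169 ≥ 128.7, so country A accepts.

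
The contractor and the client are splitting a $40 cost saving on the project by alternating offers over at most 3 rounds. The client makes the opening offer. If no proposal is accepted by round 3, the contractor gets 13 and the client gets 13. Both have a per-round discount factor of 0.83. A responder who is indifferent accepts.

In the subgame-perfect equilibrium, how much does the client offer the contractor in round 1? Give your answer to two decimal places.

Round 3 (the client proposes): the contractor gets 13 if talks fail, so the client offers 13 and keeps 27.
Round 2 (the contractor proposes): the client can get 27 next round, worth 0.83 × 27 = 22.41 now. The contractor offers 22.41 and keeps 40 − 22.41 = 17.59.
Round 1 (the client proposes): the contractor can get 17.59 next round, worth 0.83 × 17.59 = 14.5997 now. The client offers 14.5997 and keeps 40 − 14.5997 = 25.4003.

14.60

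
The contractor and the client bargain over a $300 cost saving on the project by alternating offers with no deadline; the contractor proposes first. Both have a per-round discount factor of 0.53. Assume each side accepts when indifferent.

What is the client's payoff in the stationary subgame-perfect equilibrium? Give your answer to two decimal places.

In a stationary SPE each proposer offers the other exactly their discounted continuation value.
If the contractor keeps x when proposing and the client keeps y when proposing, then x = 300 − 0.53y and y = 300 − 0.53x.
Solving: x = 300(1 − 0.53) / (1 − 0.53·0.53) = 141 / 0.7191 ≈ 196.0784.
The client gets 300 − 196.0784 ≈ 103.9216.

103.92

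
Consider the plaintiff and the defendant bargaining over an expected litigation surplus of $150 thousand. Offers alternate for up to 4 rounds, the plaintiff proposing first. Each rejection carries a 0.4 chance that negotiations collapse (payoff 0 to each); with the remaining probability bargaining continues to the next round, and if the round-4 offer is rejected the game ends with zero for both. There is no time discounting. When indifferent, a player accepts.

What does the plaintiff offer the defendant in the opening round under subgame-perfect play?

Round 4 (the defendant proposes): the plaintiff will accept anything ≥ 0, so the defendant offers 0 and keeps 150.
Round 3 (the plaintiff proposes): rejecting gives the defendant an expected 0.6 × 150 = 90; the plaintiff offers that and keeps 60.
Round 2 (the defendant proposes): rejecting gives the plaintiff an expected 0.6 × 60 = 36, so the defendant offers 36, keeping 114.
Round 1 (the plaintiff proposes): rejecting gives the defendant an expected 0.6 × 114 = 68.4; the plaintiff offers that and keeps 81.6.

68.4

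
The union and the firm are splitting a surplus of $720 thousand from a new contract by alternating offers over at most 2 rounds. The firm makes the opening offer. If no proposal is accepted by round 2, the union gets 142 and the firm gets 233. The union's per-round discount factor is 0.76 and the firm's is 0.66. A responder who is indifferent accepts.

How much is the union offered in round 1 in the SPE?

Round 2 (the union proposes): the firm gets 233 if talks fail, so the union offers 233 and keeps 487.
Round 1 (the firm proposes): the union can get 487 next round, worth 0.76 × 487 = 370.12 now; the firm offers that and keeps 349.88.

370.12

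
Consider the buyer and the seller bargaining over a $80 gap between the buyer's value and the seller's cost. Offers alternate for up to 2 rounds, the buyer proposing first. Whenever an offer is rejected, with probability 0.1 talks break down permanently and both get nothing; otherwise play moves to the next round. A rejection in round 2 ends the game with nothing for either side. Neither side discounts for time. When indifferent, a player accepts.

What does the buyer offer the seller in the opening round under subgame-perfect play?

Round 2 (the seller proposes): rejection yields 0 for the buyer; the seller offers 0 and keeps 80.
Round 1 (the buyer proposes): rejecting gives the seller an expected 0.9 × 80 = 72; the buyer offers that and keeps 8.

72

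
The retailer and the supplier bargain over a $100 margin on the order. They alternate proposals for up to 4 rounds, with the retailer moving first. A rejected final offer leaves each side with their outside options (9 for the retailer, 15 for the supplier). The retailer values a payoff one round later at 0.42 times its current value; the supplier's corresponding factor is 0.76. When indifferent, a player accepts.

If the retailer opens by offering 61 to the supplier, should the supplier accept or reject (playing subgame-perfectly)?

Reject

Work out the supplier's continuation value if the offer is rejected.
Round 4 (the supplier proposes): the retailer gets 9 if talks fail, so the supplier offers 9 and keeps 91.
Round 3 (the retailer proposes): the supplier can get 91 next round, worth 0.76 × 91 = 69.16 now; the retailer offers that and keeps 30.84.
Round 2 (the supplier proposes): the retailer can get 30.84 next round, worth 0.42 × 30.84 = 12.9528 now, so the supplier offers 12.9528, keeping 87.0472.
So by rejecting in round 1, the supplier gets 87.0472 next round, worth 0.76 × 87.0472 = 66.155872 now.
Offer 61 < 66.155872, so the supplier rejects.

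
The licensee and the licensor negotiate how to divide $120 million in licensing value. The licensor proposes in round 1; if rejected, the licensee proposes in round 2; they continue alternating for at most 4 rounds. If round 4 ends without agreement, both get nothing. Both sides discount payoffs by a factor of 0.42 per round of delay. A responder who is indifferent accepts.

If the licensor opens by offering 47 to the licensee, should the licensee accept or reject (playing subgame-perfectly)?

Accept

Round 4 (the licensee proposes): rejection yields 0 for the licensor; the licensee offers 0 and keeps 120.
Round 3 (the licensor proposes): the licensee can get 120 next round, worth 0.42 × 120 = 50.4 now. The licensor offers 50.4 and keeps 120 − 50.4 = 69.6.
Round 2 (the licensee proposes): the licensor can get 69.6 next round, worth 0.42 × 69.6 = 29.232 now, so the licensee offers 29.232, keeping 90.768.
So by rejecting in round 1, the licensee gets 90.768 next round, worth 0.42 × 90.768 = 38.12256 now.
Offer 47 ≥ 38.12256, so the licensee accepts.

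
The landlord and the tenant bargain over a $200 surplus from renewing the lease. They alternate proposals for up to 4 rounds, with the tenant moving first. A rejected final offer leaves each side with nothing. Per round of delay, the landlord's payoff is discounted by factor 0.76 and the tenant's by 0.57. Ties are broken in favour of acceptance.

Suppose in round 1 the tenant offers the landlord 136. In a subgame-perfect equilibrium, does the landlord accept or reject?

Round 4 (the landlord proposes): the tenant will accept anything ≥ 0, so the landlord offers 0 and keeps 200.
Round 3 (the tenant proposes): the landlord can get 200 next round, worth 0.76 × 200 = 152 now, so the tenant offers 152, keeping 48.
Round 2 (the landlord proposes): the tenant can get 48 next round, worth 0.57 × 48 = 27.36 now, so the landlord offers 27.36, keeping 172.64.
So by rejecting in round 1, the landlord gets 172.64 next round, worth 0.76 × 172.64 = 131.2064 now.
Offer 136 ≥ 131.2064, so the landlord accepts.

Accept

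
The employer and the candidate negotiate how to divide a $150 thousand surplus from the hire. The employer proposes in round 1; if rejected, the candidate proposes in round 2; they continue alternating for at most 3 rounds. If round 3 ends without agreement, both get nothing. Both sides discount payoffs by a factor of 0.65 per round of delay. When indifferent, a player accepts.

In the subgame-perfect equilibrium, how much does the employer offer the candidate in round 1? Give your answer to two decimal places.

34.13

Round 3 (the employer proposes): rejection yields 0 for the candidate; the employer offers 0 and keeps 150.
Round 2 (the candidate proposes): the employer can get 150 next round, worth 0.65 × 150 = 97.5 now, so the candidate offers 97.5, keeping 52.5.
Round 1 (the employer proposes): the candidate can get 52.5 next round, worth 0.65 × 52.5 = 34.125 now. The employer offers 34.125 and keeps 150 − 34.125 = 115.875.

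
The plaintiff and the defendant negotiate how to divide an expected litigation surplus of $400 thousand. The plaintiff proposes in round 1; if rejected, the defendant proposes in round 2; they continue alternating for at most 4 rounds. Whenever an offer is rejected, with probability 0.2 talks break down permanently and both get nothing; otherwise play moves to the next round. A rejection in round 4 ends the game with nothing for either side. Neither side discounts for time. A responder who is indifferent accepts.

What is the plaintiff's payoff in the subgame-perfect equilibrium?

131.2

Round 4 (the defendant proposes): the plaintiff will accept anything ≥ 0, so the defendant offers 0 and keeps 400.
Round 3 (the plaintiff proposes): rejecting gives the defendant an expected 0.8 × 400 = 320; the plaintiff offers that and keeps 80.
Round 2 (the defendant proposes): rejecting gives the plaintiff an expected 0.8 × 80 = 64, so the defendant offers 64, keeping 336.
Round 1 (the plaintiff proposes): rejecting gives the defendant an expected 0.8 × 336 = 268.8; the plaintiff offers that and keeps 131.2.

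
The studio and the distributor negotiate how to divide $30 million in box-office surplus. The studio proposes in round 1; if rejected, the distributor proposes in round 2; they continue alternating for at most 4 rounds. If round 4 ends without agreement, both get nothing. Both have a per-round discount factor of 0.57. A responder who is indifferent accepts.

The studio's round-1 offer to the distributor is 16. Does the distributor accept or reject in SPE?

Round 4 (the distributor proposes): rejection yields 0 for the studio; the distributor offers 0 and keeps 30.
Round 3 (the studio proposes): the distributor can get 30 next round, worth 0.57 × 30 = 17.1 now; the studio offers that and keeps 12.9.
Round 2 (the distributor proposes): the studio can get 12.9 next round, worth 0.57 × 12.9 = 7.353 now, so the distributor offers 7.353, keeping 22.647.
So by rejecting in round 1, the distributor gets 22.647 next round, worth 0.57 × 22.647 = 12.90879 now.
Offer 16 ≥ 12.90879, so the distributor accepts.

Accept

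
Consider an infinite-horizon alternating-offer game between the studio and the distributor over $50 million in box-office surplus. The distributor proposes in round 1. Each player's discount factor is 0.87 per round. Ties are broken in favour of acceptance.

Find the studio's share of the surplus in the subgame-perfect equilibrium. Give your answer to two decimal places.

23.26

In a stationary SPE each proposer offers the other exactly their discounted continuation value.
If the distributor keeps x when proposing and the studio keeps y when proposing, then x = 50 − 0.87y and y = 50 − 0.87x.
Solving: x = 50(1 − 0.87) / (1 − 0.87·0.87) = 6.5 / 0.2431 ≈ 26.7380.
The studio gets 50 − 26.7380 ≈ 23.2620.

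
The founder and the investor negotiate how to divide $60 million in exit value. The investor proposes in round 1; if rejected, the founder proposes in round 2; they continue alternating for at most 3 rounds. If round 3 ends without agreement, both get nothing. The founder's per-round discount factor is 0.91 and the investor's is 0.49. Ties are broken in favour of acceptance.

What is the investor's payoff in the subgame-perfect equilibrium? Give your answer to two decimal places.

Round 3 (the investor proposes): the founder will accept anything ≥ 0, so the investor offers 0 and keeps 60.
Round 2 (the founder proposes): the investor can get 60 next round, worth 0.49 × 60 = 29.4 now, so the founder offers 29.4, keeping 30.6.
Round 1 (the investor proposes): the founder can get 30.6 next round, worth 0.91 × 30.6 = 27.846 now. The investor offers 27.846 and keeps 60 − 27.846 = 32.154.

32.15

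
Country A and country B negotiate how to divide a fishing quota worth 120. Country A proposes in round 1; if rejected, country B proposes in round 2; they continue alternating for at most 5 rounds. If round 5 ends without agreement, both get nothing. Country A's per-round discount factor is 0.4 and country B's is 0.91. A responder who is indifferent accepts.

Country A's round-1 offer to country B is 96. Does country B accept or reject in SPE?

Accept

Work out country B's continuation value if the offer is rejected.
Round 5 (country A proposes): rejection yields 0 for country B; country A offers 0 and keeps 120.
Round 4 (country B proposes): country A can get 120 next round, worth 0.4 × 120 = 48 now; country B offers that and keeps 72.
Round 3 (country A proposes): country B can get 72 next round, worth 0.91 × 72 = 65.52 now; country A offers that and keeps 54.48.
Round 2 (country B proposes): country A can get 54.48 next round, worth 0.4 × 54.48 = 21.792 now, so country B offers 21.792, keeping 98.208.
So by rejecting in round 1, country B gets 98.208 next round, worth 0.91 × 98.208 = 89.36928 now.
Offer 96 ≥ 89.36928, so country B accepts.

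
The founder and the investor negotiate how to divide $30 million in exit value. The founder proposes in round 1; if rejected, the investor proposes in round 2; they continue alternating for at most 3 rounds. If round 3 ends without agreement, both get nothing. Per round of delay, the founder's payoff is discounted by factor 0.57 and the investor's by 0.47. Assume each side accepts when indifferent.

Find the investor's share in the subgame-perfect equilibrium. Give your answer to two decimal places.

Solve by backward induction from round 3.
Round 3 (the founder proposes): the investor will accept anything ≥ 0, so the founder offers 0 and keeps 30.
Round 2 (the investor proposes): the founder can get 30 next round, worth 0.57 × 30 = 17.1 now, so the investor offers 17.1, keeping 12.9.
Round 1 (the founder proposes): the investor can get 12.9 next round, worth 0.47 × 12.9 = 6.063 now. The founder offers 6.063 and keeps 30 − 6.063 = 23.937.

6.06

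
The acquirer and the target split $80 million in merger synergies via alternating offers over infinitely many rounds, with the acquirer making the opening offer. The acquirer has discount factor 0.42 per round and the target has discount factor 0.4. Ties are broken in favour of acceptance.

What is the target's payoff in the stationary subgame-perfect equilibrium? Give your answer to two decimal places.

22.31

When the acquirer proposes, the target accepts any offer worth at least 0.4 times what the target would get by proposing next round; and vice versa.
This gives x = 80 − 0.4y and y = 80 − 0.42x, where x and y are each side's share when it proposes.
Hence (1 − 0.4·0.42)x = 80(1 − 0.4), i.e. 0.832·x = 48.
x ≈ 57.6923; the target's share is 80 − x ≈ 22.3077.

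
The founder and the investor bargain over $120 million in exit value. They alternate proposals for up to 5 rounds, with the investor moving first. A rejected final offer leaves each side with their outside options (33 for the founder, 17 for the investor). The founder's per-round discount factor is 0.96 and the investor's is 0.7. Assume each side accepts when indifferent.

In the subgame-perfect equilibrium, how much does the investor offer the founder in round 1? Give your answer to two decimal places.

72.69

Work backward from the last round.
Round 5 (the investor proposes): the founder gets 33 if talks fail, so the investor offers 33 and keeps 87.
Round 4 (the founder proposes): the investor can get 87 next round, worth 0.7 × 87 = 60.9 now; the founder offers that and keeps 59.1.
Round 3 (the investor proposes): the founder can get 59.1 next round, worth 0.96 × 59.1 = 56.736 now, so the investor offers 56.736, keeping 63.264.
Round 2 (the founder proposes): the investor can get 63.264 next round, worth 0.7 × 63.264 = 44.2848 now. The founder offers 44.2848 and keeps 120 − 44.2848 = 75.7152.
Round 1 (the investor proposes): the founder can get 75.7152 next round, worth 0.96 × 75.7152 = 72.686592 now; the investor offers that and keeps 47.313408.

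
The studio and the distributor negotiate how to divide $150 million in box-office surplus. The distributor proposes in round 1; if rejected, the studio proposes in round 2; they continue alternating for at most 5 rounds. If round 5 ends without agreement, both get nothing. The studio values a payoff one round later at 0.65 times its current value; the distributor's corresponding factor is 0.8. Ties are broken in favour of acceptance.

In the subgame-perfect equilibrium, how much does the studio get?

29.64

Round 5 (the distributor proposes): the studio will accept anything ≥ 0, so the distributor offers 0 and keeps 150.
Round 4 (the studio proposes): the distributor can get 150 next round, worth 0.8 × 150 = 120 now; the studio offers that and keeps 30.
Round 3 (the distributor proposes): the studio can get 30 next round, worth 0.65 × 30 = 19.5 now. The distributor offers 19.5 and keeps 150 − 19.5 = 130.5.
Round 2 (the studio proposes): the distributor can get 130.5 next round, worth 0.8 × 130.5 = 104.4 now; the studio offers that and keeps 45.6.
Round 1 (the distributor proposes): the studio can get 45.6 next round, worth 0.65 × 45.6 = 29.64 now. The distributor offers 29.64 and keeps 150 − 29.64 = 120.36.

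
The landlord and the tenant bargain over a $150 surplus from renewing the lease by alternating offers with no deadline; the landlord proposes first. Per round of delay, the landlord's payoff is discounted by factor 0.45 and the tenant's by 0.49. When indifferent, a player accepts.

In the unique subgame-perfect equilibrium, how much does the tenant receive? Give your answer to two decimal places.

51.86

In a stationary SPE each proposer offers the other exactly their discounted continuation value.
If the landlord keeps x when proposing and the tenant keeps y when proposing, then x = 150 − 0.49y and y = 150 − 0.45x.
Solving: x = 150(1 − 0.49) / (1 − 0.45·0.49) = 76.5 / 0.7795 ≈ 98.1398.
The tenant gets 150 − 98.1398 ≈ 51.8602.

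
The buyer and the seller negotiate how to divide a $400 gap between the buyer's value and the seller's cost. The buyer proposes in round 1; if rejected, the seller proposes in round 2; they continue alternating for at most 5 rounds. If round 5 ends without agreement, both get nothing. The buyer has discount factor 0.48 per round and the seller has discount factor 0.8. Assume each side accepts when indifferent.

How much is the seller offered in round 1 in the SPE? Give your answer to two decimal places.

Work backward from the last round.
Round 5 (the buyer proposes): rejection yields 0 for the seller; the buyer offers 0 and keeps 400.
Round 4 (the seller proposes): the buyer can get 400 next round, worth 0.48 × 400 = 192 now; the seller offers that and keeps 208.
Round 3 (the buyer proposes): the seller can get 208 next round, worth 0.8 × 208 = 166.4 now, so the buyer offers 166.4, keeping 233.6.
Round 2 (the seller proposes): the buyer can get 233.6 next round, worth 0.48 × 233.6 = 112.128 now; the seller offers that and keeps 287.872.
Round 1 (the buyer proposes): the seller can get 287.872 next round, worth 0.8 × 287.872 = 230.2976 now, so the buyer offers 230.2976, keeping 169.7024.

230.30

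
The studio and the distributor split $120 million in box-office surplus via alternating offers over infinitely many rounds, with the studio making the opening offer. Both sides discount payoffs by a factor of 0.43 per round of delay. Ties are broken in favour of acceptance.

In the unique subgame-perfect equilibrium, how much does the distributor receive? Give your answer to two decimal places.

36.08

When the studio proposes, the distributor accepts any offer worth at least 0.43 times what the distributor would get by proposing next round; and vice versa.
This gives x = 120 − 0.43y and y = 120 − 0.43x, where x and y are each side's share when it proposes.
Hence (1 − 0.43·0.43)x = 120(1 − 0.43), i.e. 0.8151·x = 68.4.
x ≈ 83.9161; the distributor's share is 120 − x ≈ 36.0839.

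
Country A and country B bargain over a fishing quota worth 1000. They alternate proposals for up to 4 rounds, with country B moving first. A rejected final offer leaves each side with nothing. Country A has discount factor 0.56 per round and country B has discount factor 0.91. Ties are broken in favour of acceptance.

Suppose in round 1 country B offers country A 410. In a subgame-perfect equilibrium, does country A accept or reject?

Work out country A's continuation value if the offer is rejected.
Round 4 (country A proposes): rejection yields 0 for country B; country A offers 0 and keeps 1000.
Round 3 (country B proposes): country A can get 1000 next round, worth 0.56 × 1000 = 560 now; country B offers that and keeps 440.
Round 2 (country A proposes): country B can get 440 next round, worth 0.91 × 440 = 400.4 now; country A offers that and keeps 599.6.
So by rejecting in round 1, country A gets 599.6 next round, worth 0.56 × 599.6 = 335.776 now.
Offer 410 ≥ 335.776, so country A accepts.

Accept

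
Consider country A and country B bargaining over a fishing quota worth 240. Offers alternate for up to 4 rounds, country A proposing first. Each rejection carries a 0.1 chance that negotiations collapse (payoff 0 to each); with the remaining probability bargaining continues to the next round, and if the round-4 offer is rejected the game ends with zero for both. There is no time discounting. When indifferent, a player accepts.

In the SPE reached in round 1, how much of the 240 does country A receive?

Round 4 (country B proposes): rejection yields 0 for country A; country B offers 0 and keeps 240.
Round 3 (country A proposes): rejecting gives country B an expected 0.9 × 240 = 216, so country A offers 216, keeping 24.
Round 2 (country B proposes): rejecting gives country A an expected 0.9 × 24 = 21.6; country B offers that and keeps 218.4.
Round 1 (country A proposes): rejecting gives country B an expected 0.9 × 218.4 = 196.56; country A offers that and keeps 43.44.

43.44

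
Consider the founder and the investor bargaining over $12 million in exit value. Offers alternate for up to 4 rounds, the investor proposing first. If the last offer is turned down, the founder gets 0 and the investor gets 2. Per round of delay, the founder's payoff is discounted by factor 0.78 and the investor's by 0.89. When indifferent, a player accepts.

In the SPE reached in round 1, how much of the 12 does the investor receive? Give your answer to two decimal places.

Round 4 (the founder proposes): the investor gets 2 if talks fail, so the founder offers 2 and keeps 10.
Round 3 (the investor proposes): the founder can get 10 next round, worth 0.78 × 10 = 7.8 now, so the investor offers 7.8, keeping 4.2.
Round 2 (the founder proposes): the investor can get 4.2 next round, worth 0.89 × 4.2 = 3.738 now; the founder offers that and keeps 8.262.
Round 1 (the investor proposes): the founder can get 8.262 next round, worth 0.78 × 8.262 = 6.44436 now; the investor offers that and keeps 5.55564.

5.56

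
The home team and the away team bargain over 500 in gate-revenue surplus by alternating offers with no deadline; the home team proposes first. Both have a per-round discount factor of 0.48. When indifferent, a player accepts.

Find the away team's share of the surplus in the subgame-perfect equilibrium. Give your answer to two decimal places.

Let x be the home team's share when the home team proposes and y be the away team's share when the away team proposes.
The away team accepts iff offered ≥ 0.48·y, so x = 500 − 0.48y. Symmetrically y = 500 − 0.48x.
Substituting: x = 500 − 0.48(500 − 0.48x), giving x(1 − 0.48·0.48) = 500(1 − 0.48).
So x = 500 × 0.52 / 0.7696 ≈ 337.8378, and the away team receives 500 − x ≈ 162.1622.

162.16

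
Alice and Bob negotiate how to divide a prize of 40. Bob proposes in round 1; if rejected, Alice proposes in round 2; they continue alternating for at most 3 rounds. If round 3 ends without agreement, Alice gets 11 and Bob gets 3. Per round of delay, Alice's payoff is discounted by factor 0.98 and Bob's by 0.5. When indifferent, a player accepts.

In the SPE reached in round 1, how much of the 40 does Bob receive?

15.01

Round 3 (Bob proposes): Alice gets 11 if talks fail, so Bob offers 11 and keeps 29.
Round 2 (Alice proposes): Bob can get 29 next round, worth 0.5 × 29 = 14.5 now; Alice offers that and keeps 25.5.
Round 1 (Bob proposes): Alice can get 25.5 next round, worth 0.98 × 25.5 = 24.99 now; Bob offers that and keeps 15.01.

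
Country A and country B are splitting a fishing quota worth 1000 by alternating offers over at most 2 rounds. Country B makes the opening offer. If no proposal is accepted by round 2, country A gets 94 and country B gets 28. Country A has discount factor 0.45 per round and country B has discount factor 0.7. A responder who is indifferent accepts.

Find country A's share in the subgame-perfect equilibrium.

437.4

Round 2 (country A proposes): country B gets 28 if talks fail, so country A offers 28 and keeps 972.
Round 1 (country B proposes): country A can get 972 next round, worth 0.45 × 972 = 437.4 now, so country B offers 437.4, keeping 562.6.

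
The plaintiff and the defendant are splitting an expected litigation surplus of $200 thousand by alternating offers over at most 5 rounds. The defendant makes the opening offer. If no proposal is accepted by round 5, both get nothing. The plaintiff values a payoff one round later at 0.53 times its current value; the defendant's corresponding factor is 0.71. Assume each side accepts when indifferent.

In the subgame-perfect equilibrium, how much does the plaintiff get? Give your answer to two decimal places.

Solve by backward induction from round 5.
Round 5 (the defendant proposes): the plaintiff will accept anything ≥ 0, so the defendant offers 0 and keeps 200.
Round 4 (the plaintiff proposes): the defendant can get 200 next round, worth 0.71 × 200 = 142 now, so the plaintiff offers 142, keeping 58.
Round 3 (the defendant proposes): the plaintiff can get 58 next round, worth 0.53 × 58 = 30.74 now, so the defendant offers 30.74, keeping 169.26.
Round 2 (the plaintiff proposes): the defendant can get 169.26 next round, worth 0.71 × 169.26 = 120.1746 now. The plaintiff offers 120.1746 and keeps 200 − 120.1746 = 79.8254.
Round 1 (the defendant proposes): the plaintiff can get 79.8254 next round, worth 0.53 × 79.8254 = 42.307462 now; the defendant offers that and keeps 157.692538.

42.31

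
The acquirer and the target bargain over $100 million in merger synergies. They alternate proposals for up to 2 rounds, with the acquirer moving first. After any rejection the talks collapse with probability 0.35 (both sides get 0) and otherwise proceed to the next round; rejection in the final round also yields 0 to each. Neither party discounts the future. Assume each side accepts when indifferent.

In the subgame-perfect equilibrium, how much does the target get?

Round 2 (the target proposes): rejection yields 0 for the acquirer; the target offers 0 and keeps 100.
Round 1 (the acquirer proposes): rejecting gives the target an expected 0.65 × 100 = 65. The acquirer offers 65 and keeps 100 − 65 = 35.

65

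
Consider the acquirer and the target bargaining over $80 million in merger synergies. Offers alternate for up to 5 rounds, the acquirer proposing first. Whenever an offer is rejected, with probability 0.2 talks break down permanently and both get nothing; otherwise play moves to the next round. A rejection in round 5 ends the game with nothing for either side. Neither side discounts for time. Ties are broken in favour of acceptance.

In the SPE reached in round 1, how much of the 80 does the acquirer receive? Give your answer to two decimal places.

Round 5 (the acquirer proposes): the target will accept anything ≥ 0, so the acquirer offers 0 and keeps 80.
Round 4 (the target proposes): rejecting gives the acquirer an expected 0.8 × 80 = 64; the target offers that and keeps 16.
Round 3 (the acquirer proposes): rejecting gives the target an expected 0.8 × 16 = 12.8; the acquirer offers that and keeps 67.2.
Round 2 (the target proposes): rejecting gives the acquirer an expected 0.8 × 67.2 = 53.76. The target offers 53.76 and keeps 80 − 53.76 = 26.24.
Round 1 (the acquirer proposes): rejecting gives the target an expected 0.8 × 26.24 = 20.992; the acquirer offers that and keeps 59.008.

59.01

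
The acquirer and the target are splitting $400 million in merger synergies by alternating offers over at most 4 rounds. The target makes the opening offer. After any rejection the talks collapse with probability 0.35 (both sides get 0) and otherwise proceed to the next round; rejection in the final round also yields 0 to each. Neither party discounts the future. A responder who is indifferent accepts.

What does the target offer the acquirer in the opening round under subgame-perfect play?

Round 4 (the acquirer proposes): rejection yields 0 for the target; the acquirer offers 0 and keeps 400.
Round 3 (the target proposes): rejecting gives the acquirer an expected 0.65 × 400 = 260; the target offers that and keeps 140.
Round 2 (the acquirer proposes): rejecting gives the target an expected 0.65 × 140 = 91, so the acquirer offers 91, keeping 309.
Round 1 (the target proposes): rejecting gives the acquirer an expected 0.65 × 309 = 200.85, so the target offers 200.85, keeping 199.15.

200.85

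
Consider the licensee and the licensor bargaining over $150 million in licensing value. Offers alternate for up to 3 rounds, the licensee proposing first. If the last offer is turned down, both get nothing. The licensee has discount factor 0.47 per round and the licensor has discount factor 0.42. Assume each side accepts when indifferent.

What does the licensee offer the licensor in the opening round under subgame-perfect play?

33.39

Round 3 (the licensee proposes): rejection yields 0 for the licensor; the licensee offers 0 and keeps 150.
Round 2 (the licensor proposes): the licensee can get 150 next round, worth 0.47 × 150 = 70.5 now, so the licensor offers 70.5, keeping 79.5.
Round 1 (the licensee proposes): the licensor can get 79.5 next round, worth 0.42 × 79.5 = 33.39 now, so the licensee offers 33.39, keeping 116.61.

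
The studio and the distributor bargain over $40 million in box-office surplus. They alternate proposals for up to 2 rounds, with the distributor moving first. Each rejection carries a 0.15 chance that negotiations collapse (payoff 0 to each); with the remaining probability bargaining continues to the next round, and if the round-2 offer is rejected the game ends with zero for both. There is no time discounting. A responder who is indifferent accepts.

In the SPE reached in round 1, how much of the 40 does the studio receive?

Round 2 (the studio proposes): rejection yields 0 for the distributor; the studio offers 0 and keeps 40.
Round 1 (the distributor proposes): rejecting gives the studio an expected 0.85 × 40 = 34; the distributor offers that and keeps 6.

34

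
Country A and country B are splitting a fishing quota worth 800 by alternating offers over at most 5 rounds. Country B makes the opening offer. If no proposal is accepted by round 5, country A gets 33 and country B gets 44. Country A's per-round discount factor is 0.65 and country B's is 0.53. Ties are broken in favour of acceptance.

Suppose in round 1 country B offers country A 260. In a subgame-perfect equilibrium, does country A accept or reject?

Reject

Round 5 (country B proposes): country A gets 33 if talks fail, so country B offers 33 and keeps 767.
Round 4 (country A proposes): country B can get 767 next round, worth 0.53 × 767 = 406.51 now. Country A offers 406.51 and keeps 800 − 406.51 = 393.49.
Round 3 (country B proposes): country A can get 393.49 next round, worth 0.65 × 393.49 = 255.7685 now, so country B offers 255.7685, keeping 544.2315.
Round 2 (country A proposes): country B can get 544.2315 next round, worth 0.53 × 544.2315 = 288.442695 now, so country A offers 288.442695, keeping 511.557305.
So by rejecting in round 1, country A gets 511.557305 next round, worth 0.65 × 511.557305 = 332.51224825 now.
Offer 260 < 332.51224825, so country A rejects.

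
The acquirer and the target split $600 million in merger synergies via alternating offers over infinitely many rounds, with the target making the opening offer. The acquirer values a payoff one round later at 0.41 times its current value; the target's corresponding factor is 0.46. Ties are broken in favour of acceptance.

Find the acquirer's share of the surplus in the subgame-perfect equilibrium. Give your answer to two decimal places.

163.72

Let x be the target's share when the target proposes and y be the acquirer's share when the acquirer proposes.
The acquirer accepts iff offered ≥ 0.41·y, so x = 600 − 0.41y. Symmetrically y = 600 − 0.46x.
Substituting: x = 600 − 0.41(600 − 0.46x), giving x(1 − 0.46·0.41) = 600(1 − 0.41).
So x = 600 × 0.59 / 0.8114 ≈ 436.2830, and the acquirer receives 600 − x ≈ 163.7170.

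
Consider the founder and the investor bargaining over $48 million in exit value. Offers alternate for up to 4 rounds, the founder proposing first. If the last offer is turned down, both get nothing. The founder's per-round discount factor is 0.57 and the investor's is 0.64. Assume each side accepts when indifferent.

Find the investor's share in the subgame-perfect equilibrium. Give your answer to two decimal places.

By backward induction:
Round 4 (the investor proposes): the founder will accept anything ≥ 0, so the investor offers 0 and keeps 48.
Round 3 (the founder proposes): the investor can get 48 next round, worth 0.64 × 48 = 30.72 now. The founder offers 30.72 and keeps 48 − 30.72 = 17.28.
Round 2 (the investor proposes): the founder can get 17.28 next round, worth 0.57 × 17.28 = 9.8496 now. The investor offers 9.8496 and keeps 48 − 9.8496 = 38.1504.
Round 1 (the founder proposes): the investor can get 38.1504 next round, worth 0.64 × 38.1504 = 24.416256 now, so the founder offers 24.416256, keeping 23.583744.

24.42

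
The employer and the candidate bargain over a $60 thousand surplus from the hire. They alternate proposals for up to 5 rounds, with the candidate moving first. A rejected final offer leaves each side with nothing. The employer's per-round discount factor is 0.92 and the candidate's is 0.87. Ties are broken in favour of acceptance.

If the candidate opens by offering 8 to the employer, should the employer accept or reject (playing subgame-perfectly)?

Reject

Round 5 (the candidate proposes): rejection yields 0 for the employer; the candidate offers 0 and keeps 60.
Round 4 (the employer proposes): the candidate can get 60 next round, worth 0.87 × 60 = 52.2 now, so the employer offers 52.2, keeping 7.8.
Round 3 (the candidate proposes): the employer can get 7.8 next round, worth 0.92 × 7.8 = 7.176 now, so the candidate offers 7.176, keeping 52.824.
Round 2 (the employer proposes): the candidate can get 52.824 next round, worth 0.87 × 52.824 = 45.95688 now. The employer offers 45.95688 and keeps 60 − 45.95688 = 14.04312.
So by rejecting in round 1, the employer gets 14.04312 next round, worth 0.92 × 14.04312 = 12.9196704 now.
Offer 8 < 12.9196704, so the employer rejects.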